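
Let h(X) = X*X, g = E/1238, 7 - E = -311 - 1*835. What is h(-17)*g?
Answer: 333217/1238 ≈ 269.16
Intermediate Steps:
E = 1153 (E = 7 - (-311 - 1*835) = 7 - (-311 - 835) = 7 - 1*(-1146) = 7 + 1146 = 1153)
g = 1153/1238 ≈ 0.93134
h(X) = X²
h(-17)*g = (-17)²*(1153/1238) = 289*(1153/1238) = 333217/1238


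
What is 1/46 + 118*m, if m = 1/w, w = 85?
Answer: 5513/3910 ≈ 1.4100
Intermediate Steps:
m = 1/85 ≈ 0.011765
1/46 + 118*m = 1/46 + 118*(1/85) = 1/46 + 118/85 = 5513/3910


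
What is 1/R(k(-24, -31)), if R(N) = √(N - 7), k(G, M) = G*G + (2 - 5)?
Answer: √566/566 ≈ 0.042033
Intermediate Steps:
k(G, M) = -3 + G² (k(G, M) = G² - 3 = -3 + G²)
R(N) = √(-7 + N)
1/R(k(-24, -31)) = 1/(√(-7 + (-3 + (-24)²))) = 1/(√(-7 + (-3 + 576))) = 1/(√(-7 + 573)) = 1/(√566) = √566/566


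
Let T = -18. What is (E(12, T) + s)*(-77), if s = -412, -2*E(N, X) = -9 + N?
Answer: 63679/2 ≈ 31840.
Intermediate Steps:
E(N, X) = 9/2 - N/2 (E(N, X) = -(-9 + N)/2 = 9/2 - N/2)
(E(12, T) + s)*(-77) = ((9/2 - ½*12) - 412)*(-77) = ((9/2 - 6) - 412)*(-77) = (-3/2 - 412)*(-77) = -827/2*(-77) = 63679/2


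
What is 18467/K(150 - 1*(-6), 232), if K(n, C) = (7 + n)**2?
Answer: 18467/26569 ≈ 0.69506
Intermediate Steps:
18467/K(150 - 1*(-6), 232) = 18467/((7 + (150 - 1*(-6)))**2) = 18467/((7 + (150 + 6))**2) = 18467/((7 + 156)**2) = 18467/(163**2) = 18467/26569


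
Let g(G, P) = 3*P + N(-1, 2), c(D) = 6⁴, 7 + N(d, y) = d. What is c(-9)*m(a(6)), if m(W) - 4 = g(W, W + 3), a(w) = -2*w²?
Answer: -273456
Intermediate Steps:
N(d, y) = -7 + d
c(D) = 1296
g(G, P) = -8 + 3*P (g(G, P) = 3*P + (-7 - 1) = 3*P - 8 = -8 + 3*P)
m(W) = 5 + 3*W (m(W) = 4 + (-8 + 3*(W + 3)) = 4 + (-8 + 3*(3 + W)) = 4 + (-8 + (9 + 3*W)) = 4 + (1 + 3*W) = 5 + 3*W)
c(-9)*m(a(6)) = 1296*(5 + 3*(-2*6²)) = 1296*(5 + 3*(-2*36)) = 1296*(5 + 3*(-72)) = 1296*(5 - 216) = 1296*(-211) = -273456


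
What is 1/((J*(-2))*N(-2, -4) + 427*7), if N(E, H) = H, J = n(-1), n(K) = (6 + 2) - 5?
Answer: 1/3013 ≈ 0.00033189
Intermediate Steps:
n(K) = 3 (n(K) = 8 - 5 = 3)
J = 3
1/((J*(-2))*N(-2, -4) + 427*7) = 1/((3*(-2))*(-4) + 427*7) = 1/(-6*(-4) + 2989) = 1/(24 + 2989) = 1/3013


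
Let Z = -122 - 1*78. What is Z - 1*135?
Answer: -335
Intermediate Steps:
Z = -200 (Z = -122 - 78 = -200)
Z - 1*135 = -200 - 1*135 = -200 - 135 = -335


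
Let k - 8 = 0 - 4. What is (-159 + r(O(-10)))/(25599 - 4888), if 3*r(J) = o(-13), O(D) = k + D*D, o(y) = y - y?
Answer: -159/20711 ≈ -0.0076771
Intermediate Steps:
k = 4 (k = 8 + (0 - 4) = 8 - 4 = 4)
o(y) = 0
O(D) = 4 + D**2 (O(D) = 4 + D*D = 4 + D**2)
r(J) = 0 (r(J) = (1/3)*0 = 0)
(-159 + r(O(-10)))/(25599 - 4888) = (-159 + 0)/(25599 - 4888) = -159/20711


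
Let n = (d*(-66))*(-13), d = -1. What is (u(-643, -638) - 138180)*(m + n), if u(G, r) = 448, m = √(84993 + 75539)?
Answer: 118174056 - 275464*√40133 ≈ 6.2990e+7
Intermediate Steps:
m = 2*√40133 (m = √160532 = 2*√40133 ≈ 400.66)
n = -858 (n = -1*(-66)*(-13) = 66*(-13) = -858)
(u(-643, -638) - 138180)*(m + n) = (448 - 138180)*(2*√40133 - 858) = -137732*(-858 + 2*√40133) = 118174056 - 275464*√40133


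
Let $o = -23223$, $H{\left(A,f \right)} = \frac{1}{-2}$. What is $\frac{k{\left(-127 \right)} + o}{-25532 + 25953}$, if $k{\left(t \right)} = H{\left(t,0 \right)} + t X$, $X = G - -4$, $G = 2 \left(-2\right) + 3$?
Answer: $- \frac{47209}{842} \approx -56.068$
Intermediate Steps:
$H{\left(A,f \right)} = - \frac{1}{2}$
$G = -1$ ($G = -4 + 3 = -1$)
$X = 3$ ($X = -1 - -4 = -1 + 4 = 3$)
$k{\left(t \right)} = - \frac{1}{2} + 3 t$ ($k{\left(t \right)} = - \frac{1}{2} + t 3 = - \frac{1}{2} + 3 t$)
$\frac{k{\left(-127 \right)} + o}{-25532 + 25953} = \frac{\left(- \frac{1}{2} + 3 \left(-127\right)\right) - 23223}{-25532 + 25953} = \frac{\left(- \frac{1}{2} - 381\right) - 23223}{421} = \left(- \frac{763}{2} - 23223\right) \frac{1}{421} = \left(- \frac{47209}{2}\right) \frac{1}{421} = - \frac{47209}{842}$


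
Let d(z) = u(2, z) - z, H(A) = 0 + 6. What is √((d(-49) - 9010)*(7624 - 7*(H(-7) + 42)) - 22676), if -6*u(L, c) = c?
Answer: 2*I*√146859582/3 ≈ 8079.0*I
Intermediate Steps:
u(L, c) = -c/6
H(A) = 6
d(z) = -7*z/6 (d(z) = -z/6 - z = -7*z/6)
√((d(-49) - 9010)*(7624 - 7*(H(-7) + 42)) - 22676) = √((-7/6*(-49) - 9010)*(7624 - 7*(6 + 42)) - 22676) = √((343/6 - 9010)*(7624 - 7*48) - 22676) = √(-53717*(7624 - 336)/6 - 22676) = √(-53717/6*7288 - 22676) = √(-195744748/3 - 22676) = √(-195812776/3) = 2*I*√146859582/3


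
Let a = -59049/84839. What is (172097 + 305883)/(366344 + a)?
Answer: 40551345220/31080199567 ≈ 1.3047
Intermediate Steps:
a = -59049/84839 (a = -59049*1/84839 = -59049/84839 ≈ -0.69601)
(172097 + 305883)/(366344 + a) = (172097 + 305883)/(366344 - 59049/84839) = 477980/(31080199567/84839) = 477980*(84839/31080199567) = 40551345220/31080199567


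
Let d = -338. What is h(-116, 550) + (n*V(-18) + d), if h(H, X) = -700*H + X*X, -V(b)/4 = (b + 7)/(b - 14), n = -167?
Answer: 3068733/8 ≈ 3.8359e+5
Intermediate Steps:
V(b) = -4*(7 + b)/(-14 + b) (V(b) = -4*(b + 7)/(b - 14) = -4*(7 + b)/(-14 + b))
h(H, X) = X**2 - 700*H (h(H, X) = -700*H + X**2 = X**2 - 700*H)
h(-116, 550) + (n*V(-18) + d) = (550**2 - 700*(-116)) + (-668*(-7 - 1*(-18))/(-14 - 18) - 338) = (302500 + 81200) + (-668*(-7 + 18)/(-32) - 338) = 383700 + (-668*(-1)*11/32 - 338) = 383700 + (-167*(-11/8) - 338) = 383700 + (1837/8 - 338) = 383700 - 867/8 = 3068733/8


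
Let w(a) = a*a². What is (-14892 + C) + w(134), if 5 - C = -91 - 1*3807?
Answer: 2395115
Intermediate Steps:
C = 3903 (C = 5 - (-91 - 1*3807) = 5 - (-91 - 3807) = 5 - 1*(-3898) = 5 + 3898 = 3903)
w(a) = a³
(-14892 + C) + w(134) = (-14892 + 3903) + 134³ = -10989 + 2406104 = 2395115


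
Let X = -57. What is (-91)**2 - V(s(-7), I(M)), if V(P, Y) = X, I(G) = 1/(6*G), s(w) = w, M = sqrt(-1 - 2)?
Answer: 8338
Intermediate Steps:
M = I*sqrt(3) (M = sqrt(-3) = I*sqrt(3) ≈ 1.732*I)
I(G) = 1/(6*G)
V(P, Y) = -57
(-91)**2 - V(s(-7), I(M)) = (-91)**2 - 1*(-57) = 8281 + 57 = 8338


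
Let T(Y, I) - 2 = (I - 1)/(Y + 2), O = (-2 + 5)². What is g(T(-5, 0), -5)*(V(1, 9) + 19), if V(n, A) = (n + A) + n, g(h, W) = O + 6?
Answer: 450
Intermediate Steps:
O = 9 (O = 3² = 9)
T(Y, I) = 2 + (-1 + I)/(2 + Y) (T(Y, I) = 2 + (I - 1)/(Y + 2) = 2 + (-1 + I)/(2 + Y))
g(h, W) = 15 (g(h, W) = 9 + 6 = 15)
V(n, A) = A + 2*n (V(n, A) = (A + n) + n = A + 2*n)
g(T(-5, 0), -5)*(V(1, 9) + 19) = 15*((9 + 2*1) + 19) = 15*((9 + 2) + 19) = 15*(11 + 19) = 15*30 = 450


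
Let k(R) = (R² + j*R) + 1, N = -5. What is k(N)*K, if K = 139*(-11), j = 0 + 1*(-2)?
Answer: -55044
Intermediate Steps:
j = -2 (j = 0 - 2 = -2)
k(R) = 1 + R² - 2*R (k(R) = (R² - 2*R) + 1 = 1 + R² - 2*R)
K = -1529
k(N)*K = (1 + (-5)² - 2*(-5))*(-1529) = (1 + 25 + 10)*(-1529) = 36*(-1529) = -55044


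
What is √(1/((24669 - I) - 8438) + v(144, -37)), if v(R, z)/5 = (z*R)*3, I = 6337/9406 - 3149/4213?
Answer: I*√33063044605695690383289861502/643196517131 ≈ 282.7*I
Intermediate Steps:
I = -2921713/39627478 (I = 6337*(1/9406) - 3149*1/4213 = 6337/9406 - 3149/4213 = -2921713/39627478 ≈ -0.073730)
v(R, z) = 15*R*z (v(R, z) = 5*((z*R)*3) = 5*((R*z)*3) = 5*(3*R*z) = 15*R*z)
√(1/((24669 - I) - 8438) + v(144, -37)) = √(1/((24669 - 1*(-2921713/39627478)) - 8438) + 15*144*(-37)) = √(1/((24669 + 2921713/39627478) - 8438) - 79920) = √(1/(977573176495/39627478 - 8438) - 79920) = √(1/(643196517131/39627478) - 79920) = √(39627478/643196517131 - 79920) = √(-51404265609482042/643196517131) = I*√33063044605695690383289861502/643196517131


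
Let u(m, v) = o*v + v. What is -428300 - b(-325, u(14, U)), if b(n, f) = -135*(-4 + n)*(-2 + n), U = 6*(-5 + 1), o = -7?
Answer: 14095405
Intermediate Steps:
U = -24 (U = 6*(-4) = -24)
u(m, v) = -6*v (u(m, v) = -7*v + v = -6*v)
b(n, f) = -135*(-4 + n)*(-2 + n)
-428300 - b(-325, u(14, U)) = -428300 - (-1080 - 135*(-325)² + 810*(-325)) = -428300 - (-1080 - 135*105625 - 263250) = -428300 - (-1080 - 14259375 - 263250) = -428300 - 1*(-14523705) = -428300 + 14523705 = 14095405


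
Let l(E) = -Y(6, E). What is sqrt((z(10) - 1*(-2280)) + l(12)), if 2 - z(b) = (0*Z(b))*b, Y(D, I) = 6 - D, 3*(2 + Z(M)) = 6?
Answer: sqrt(2282) ≈ 47.770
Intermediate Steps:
Z(M) = 0 (Z(M) = -2 + (1/3)*6 = -2 + 2 = 0)
l(E) = 0 (l(E) = -(6 - 1*6) = -(6 - 6) = -1*0 = 0)
z(b) = 2 (z(b) = 2 - 0*0*b = 2 - 0*b = 2 - 1*0 = 2 + 0 = 2)
sqrt((z(10) - 1*(-2280)) + l(12)) = sqrt((2 - 1*(-2280)) + 0) = sqrt((2 + 2280) + 0) = sqrt(2282 + 0) = sqrt(2282)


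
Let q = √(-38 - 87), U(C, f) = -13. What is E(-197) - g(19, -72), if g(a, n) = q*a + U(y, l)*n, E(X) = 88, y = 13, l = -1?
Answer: -848 - 95*I*√5 ≈ -848.0 - 212.43*I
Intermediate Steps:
q = 5*I*√5 (q = √(-125) = 5*I*√5 ≈ 11.18*I)
g(a, n) = -13*n + 5*I*a*√5 (g(a, n) = (5*I*√5)*a - 13*n = 5*I*a*√5 - 13*n = -13*n + 5*I*a*√5)
E(-197) - g(19, -72) = 88 - (-13*(-72) + 5*I*19*√5) = 88 - (936 + 95*I*√5) = 88 + (-936 - 95*I*√5) = -848 - 95*I*√5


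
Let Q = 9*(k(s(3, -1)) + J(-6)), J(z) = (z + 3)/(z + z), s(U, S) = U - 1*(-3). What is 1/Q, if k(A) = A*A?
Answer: 4/1305 ≈ 0.0030651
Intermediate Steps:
s(U, S) = 3 + U (s(U, S) = U + 3 = 3 + U)
J(z) = (3 + z)/(2*z) (J(z) = (3 + z)/((2*z)) = (3 + z)*(1/(2*z)) = (3 + z)/(2*z))
k(A) = A**2
Q = 1305/4 (Q = 9*((3 + 3)**2 + (1/2)*(3 - 6)/(-6)) = 9*(6**2 + (1/2)*(-1/6)*(-3)) = 9*(36 + 1/4) = 9*(145/4) = 1305/4 ≈ 326.25)
1/Q = 1/(1305/4) = 4/1305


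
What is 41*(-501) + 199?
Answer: -20342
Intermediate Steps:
41*(-501) + 199 = -20541 + 199 = -20342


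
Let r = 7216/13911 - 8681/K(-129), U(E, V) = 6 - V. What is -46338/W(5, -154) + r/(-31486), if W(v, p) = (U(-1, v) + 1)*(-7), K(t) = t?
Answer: 62338057361941/18834075078 ≈ 3309.9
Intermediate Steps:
W(v, p) = -49 + 7*v (W(v, p) = ((6 - v) + 1)*(-7) = (7 - v)*(-7) = -49 + 7*v)
r = 40564085/598173 (r = 7216/13911 - 8681/(-129) = 7216*(1/13911) - 8681*(-1/129) = 7216/13911 + 8681/129 = 40564085/598173 ≈ 67.813)
-46338/W(5, -154) + r/(-31486) = -46338/(-49 + 7*5) + (40564085/598173)/(-31486) = -46338/(-49 + 35) + (40564085/598173)*(-1/31486) = -46338/(-14) - 40564085/18834075078 = -46338*(-1/14) - 40564085/18834075078 = 23169/7 - 40564085/18834075078 = 62338057361941/18834075078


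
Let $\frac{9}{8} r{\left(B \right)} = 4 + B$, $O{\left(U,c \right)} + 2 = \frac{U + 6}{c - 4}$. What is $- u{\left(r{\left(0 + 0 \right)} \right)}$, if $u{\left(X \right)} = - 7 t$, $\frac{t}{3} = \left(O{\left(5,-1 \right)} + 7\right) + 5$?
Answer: $\frac{819}{5} \approx 163.8$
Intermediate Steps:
$O{\left(U,c \right)} = -2 + \frac{6 + U}{-4 + c}$ ($O{\left(U,c \right)} = -2 + \frac{U + 6}{c - 4} = -2 + \frac{6 + U}{-4 + c}$)
$t = \frac{117}{5}$ ($t = 3 \left(\left(\frac{14 + 5 - -2}{-4 - 1} + 7\right) + 5\right) = 3 \left(\left(\frac{14 + 5 + 2}{-5} + 7\right) + 5\right) = 3 \left(\left(\left(- \frac{1}{5}\right) 21 + 7\right) + 5\right) = 3 \left(\left(- \frac{21}{5} + 7\right) + 5\right) = 3 \left(\frac{14}{5} + 5\right) = 3 \cdot \frac{39}{5} = \frac{117}{5} \approx 23.4$)
$r{\left(B \right)} = \frac{32}{9} + \frac{8 B}{9}$ ($r{\left(B \right)} = \frac{8 \left(4 + B\right)}{9} = \frac{32}{9} + \frac{8 B}{9}$)
$u{\left(X \right)} = - \frac{819}{5}$ ($u{\left(X \right)} = \left(-7\right) \frac{117}{5} = - \frac{819}{5}$)
$- u{\left(r{\left(0 + 0 \right)} \right)} = \left(-1\right) \left(- \frac{819}{5}\right) = \frac{819}{5}$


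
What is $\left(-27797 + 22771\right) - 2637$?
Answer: $-7663$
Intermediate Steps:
$\left(-27797 + 22771\right) - 2637 = -5026 - 2637 = -7663$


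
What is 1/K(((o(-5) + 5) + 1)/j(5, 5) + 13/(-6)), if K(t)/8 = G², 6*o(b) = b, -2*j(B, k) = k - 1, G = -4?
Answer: 1/128 ≈ 0.0078125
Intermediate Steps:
j(B, k) = ½ - k/2 (j(B, k) = -(k - 1)/2 = -(-1 + k)/2 = ½ - k/2)
o(b) = b/6
K(t) = 128 (K(t) = 8*(-4)² = 8*16 = 128)
1/K(((o(-5) + 5) + 1)/j(5, 5) + 13/(-6)) = 1/128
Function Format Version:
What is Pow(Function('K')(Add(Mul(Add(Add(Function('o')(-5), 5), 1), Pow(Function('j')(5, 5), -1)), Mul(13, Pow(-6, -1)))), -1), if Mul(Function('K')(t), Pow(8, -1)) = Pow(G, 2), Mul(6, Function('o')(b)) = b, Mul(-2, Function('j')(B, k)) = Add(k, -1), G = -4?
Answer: Rational(1, 128) ≈ 0.0078125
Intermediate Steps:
Function('j')(B, k) = Add(Rational(1, 2), Mul(Rational(-1, 2), k)) (Function('j')(B, k) = Mul(Rational(-1, 2), Add(k, -1)) = Mul(Rational(-1, 2), Add(-1, k)) = Add(Rational(1, 2), Mul(Rational(-1, 2), k)))
Function('o')(b) = Mul(Rational(1, 6), b)
Function('K')(t) = 128 (Function('K')(t) = Mul(8, Pow(-4, 2)) = Mul(8, 16) = 128)
Pow(Function('K')(Add(Mul(Add(Add(Function('o')(-5), 5), 1), Pow(Function('j')(5, 5), -1)), Mul(13, Pow(-6, -1)))), -1) = Pow(128, -1) = Rational(1, 128)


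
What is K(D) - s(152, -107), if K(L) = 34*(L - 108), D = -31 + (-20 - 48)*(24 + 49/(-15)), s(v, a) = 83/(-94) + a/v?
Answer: -5643032713/107160 ≈ -52660.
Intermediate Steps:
s(v, a) = -83/94 + a/v (s(v, a) = 83*(-1/94) + a/v = -83/94 + a/v)
D = -21613/15 (D = -31 - 68*(24 + 49*(-1/15)) = -31 - 68*(24 - 49/15) = -31 - 68*311/15 = -31 - 21148/15 = -21613/15 ≈ -1440.9)
K(L) = -3672 + 34*L (K(L) = 34*(-108 + L) = -3672 + 34*L)
K(D) - s(152, -107) = (-3672 + 34*(-21613/15)) - (-83/94 - 107/152) = (-3672 - 734842/15) - (-83/94 - 107*1/152) = -789922/15 - (-83/94 - 107/152) = -789922/15 - 1*(-11337/7144) = -789922/15 + 11337/7144 = -5643032713/107160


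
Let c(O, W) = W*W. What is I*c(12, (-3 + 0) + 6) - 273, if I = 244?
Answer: 1923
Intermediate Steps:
c(O, W) = W²
I*c(12, (-3 + 0) + 6) - 273 = 244*((-3 + 0) + 6)² - 273 = 244*(-3 + 6)² - 273 = 244*3² - 273 = 244*9 - 273 = 2196 - 273 = 1923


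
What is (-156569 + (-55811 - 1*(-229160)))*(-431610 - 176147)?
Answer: -10198162460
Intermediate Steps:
(-156569 + (-55811 - 1*(-229160)))*(-431610 - 176147) = (-156569 + (-55811 + 229160))*(-607757) = (-156569 + 173349)*(-607757) = 16780*(-607757) = -10198162460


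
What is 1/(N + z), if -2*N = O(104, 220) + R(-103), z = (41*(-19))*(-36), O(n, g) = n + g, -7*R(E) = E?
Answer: 14/390245 ≈ 3.5875e-5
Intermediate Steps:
R(E) = -E/7
O(n, g) = g + n
z = 28044 (z = -779*(-36) = 28044)
N = -2371/14 (N = -((220 + 104) - ⅐*(-103))/2 = -(324 + 103/7)/2 = -½*2371/7 = -2371/14 ≈ -169.36)
1/(N + z) = 1/(-2371/14 + 28044) = 1/(390245/14) = 14/390245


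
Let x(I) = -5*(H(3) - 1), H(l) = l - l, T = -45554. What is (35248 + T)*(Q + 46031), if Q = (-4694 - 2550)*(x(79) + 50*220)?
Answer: 821122191834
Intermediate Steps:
H(l) = 0
x(I) = 5 (x(I) = -5*(0 - 1) = -5*(-1) = 5)
Q = -79720220 (Q = (-4694 - 2550)*(5 + 50*220) = -7244*(5 + 11000) = -7244*11005 = -79720220)
(35248 + T)*(Q + 46031) = (35248 - 45554)*(-79720220 + 46031) = -10306*(-79674189) = 821122191834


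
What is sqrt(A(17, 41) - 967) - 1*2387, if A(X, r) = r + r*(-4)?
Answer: -2387 + I*sqrt(1090) ≈ -2387.0 + 33.015*I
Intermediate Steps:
A(X, r) = -3*r (A(X, r) = r - 4*r = -3*r)
sqrt(A(17, 41) - 967) - 1*2387 = sqrt(-3*41 - 967) - 1*2387 = sqrt(-123 - 967) - 2387 = sqrt(-1090) - 2387 = I*sqrt(1090) - 2387 = -2387 + I*sqrt(1090)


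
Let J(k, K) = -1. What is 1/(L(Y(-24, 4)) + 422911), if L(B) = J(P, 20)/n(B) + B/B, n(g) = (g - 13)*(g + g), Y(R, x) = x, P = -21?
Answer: 72/30449665 ≈ 2.3646e-6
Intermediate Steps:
n(g) = 2*g*(-13 + g) (n(g) = (-13 + g)*(2*g) = 2*g*(-13 + g))
L(B) = 1 - 1/(2*B*(-13 + B)) (L(B) = -1/(2*B*(-13 + B)) + B/B = -1/(2*B*(-13 + B)) + 1 = 1 - 1/(2*B*(-13 + B)))
1/(L(Y(-24, 4)) + 422911) = 1/((-1/2 + 4*(-13 + 4))/(4*(-13 + 4)) + 422911) = 1/((1/4)*(-1/2 + 4*(-9))/(-9) + 422911) = 1/((1/4)*(-1/9)*(-1/2 - 36) + 422911) = 1/((1/4)*(-1/9)*(-73/2) + 422911) = 1/(73/72 + 422911) = 1/(30449665/72) = 72/30449665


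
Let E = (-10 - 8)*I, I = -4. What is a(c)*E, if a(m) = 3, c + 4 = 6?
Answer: 216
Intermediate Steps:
c = 2 (c = -4 + 6 = 2)
E = 72 (E = (-10 - 8)*(-4) = -18*(-4) = 72)
a(c)*E = 3*72 = 216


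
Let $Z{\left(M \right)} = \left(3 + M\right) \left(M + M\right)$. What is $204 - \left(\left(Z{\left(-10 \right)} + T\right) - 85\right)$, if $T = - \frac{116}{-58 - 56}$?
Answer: $\frac{8435}{57} \approx 147.98$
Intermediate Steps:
$Z{\left(M \right)} = 2 M \left(3 + M\right)$ ($Z{\left(M \right)} = \left(3 + M\right) 2 M = 2 M \left(3 + M\right)$)
$T = \frac{58}{57}$ ($T = - \frac{116}{-58 - 56} = - \frac{116}{-114} = \left(-116\right) \left(- \frac{1}{114}\right) = \frac{58}{57} \approx 1.0175$)
$204 - \left(\left(Z{\left(-10 \right)} + T\right) - 85\right) = 204 - \left(\left(2 \left(-10\right) \left(3 - 10\right) + \frac{58}{57}\right) - 85\right) = 204 - \left(\left(2 \left(-10\right) \left(-7\right) + \frac{58}{57}\right) - 85\right) = 204 - \left(\left(140 + \frac{58}{57}\right) - 85\right) = 204 - \left(\frac{8038}{57} - 85\right) = 204 - \frac{3193}{57} = \frac{8435}{57}$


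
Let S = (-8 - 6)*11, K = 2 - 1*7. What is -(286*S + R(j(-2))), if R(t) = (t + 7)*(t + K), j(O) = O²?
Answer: 44055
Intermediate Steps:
K = -5 (K = 2 - 7 = -5)
S = -154 (S = -14*11 = -154)
R(t) = (-5 + t)*(7 + t) (R(t) = (t + 7)*(t - 5) = (7 + t)*(-5 + t) = (-5 + t)*(7 + t))
-(286*S + R(j(-2))) = -(286*(-154) + (-35 + ((-2)²)² + 2*(-2)²)) = -(-44044 + (-35 + 4² + 2*4)) = -(-44044 + (-35 + 16 + 8)) = -(-44044 - 11) = -1*(-44055) = 44055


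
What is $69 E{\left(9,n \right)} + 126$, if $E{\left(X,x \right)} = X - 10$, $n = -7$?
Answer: $57$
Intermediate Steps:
$E{\left(X,x \right)} = -10 + X$
$69 E{\left(9,n \right)} + 126 = 69 \left(-10 + 9\right) + 126 = 69 \left(-1\right) + 126 = -69 + 126 = 57$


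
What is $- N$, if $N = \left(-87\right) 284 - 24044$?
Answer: $48752$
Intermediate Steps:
$N = -48752$ ($N = -24708 - 24044 = -48752$)
$- N = \left(-1\right) \left(-48752\right) = 48752$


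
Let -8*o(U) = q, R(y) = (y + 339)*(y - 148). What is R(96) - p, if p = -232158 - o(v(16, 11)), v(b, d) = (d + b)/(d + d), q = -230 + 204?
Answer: 838165/4 ≈ 2.0954e+5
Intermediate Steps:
R(y) = (-148 + y)*(339 + y) (R(y) = (339 + y)*(-148 + y) = (-148 + y)*(339 + y))
q = -26
v(b, d) = (b + d)/(2*d) (v(b, d) = (b + d)/((2*d)) = (b + d)*(1/(2*d)) = (b + d)/(2*d))
o(U) = 13/4 (o(U) = -1/8*(-26) = 13/4)
p = -928645/4 (p = -232158 - 1*13/4 = -232158 - 13/4 = -928645/4 ≈ -2.3216e+5)
R(96) - p = (-50172 + 96**2 + 191*96) - 1*(-928645/4) = (-50172 + 9216 + 18336) + 928645/4 = -22620 + 928645/4 = 838165/4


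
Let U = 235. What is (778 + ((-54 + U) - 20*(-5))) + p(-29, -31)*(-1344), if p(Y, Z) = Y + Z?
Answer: 81699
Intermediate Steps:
(778 + ((-54 + U) - 20*(-5))) + p(-29, -31)*(-1344) = (778 + ((-54 + 235) - 20*(-5))) + (-29 - 31)*(-1344) = (778 + (181 + 100)) - 60*(-1344) = (778 + 281) + 80640 = 1059 + 80640 = 81699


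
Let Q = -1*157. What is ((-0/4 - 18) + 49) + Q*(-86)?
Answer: 13533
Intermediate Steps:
Q = -157
((-0/4 - 18) + 49) + Q*(-86) = ((-0/4 - 18) + 49) - 157*(-86) = ((-0/4 - 18) + 49) + 13502 = ((-3*0 - 18) + 49) + 13502 = ((0 - 18) + 49) + 13502 = (-18 + 49) + 13502 = 31 + 13502 = 13533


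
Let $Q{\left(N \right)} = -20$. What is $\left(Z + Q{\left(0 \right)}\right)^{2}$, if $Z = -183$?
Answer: $41209$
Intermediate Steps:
$\left(Z + Q{\left(0 \right)}\right)^{2} = \left(-183 - 20\right)^{2} = \left(-203\right)^{2} = 41209$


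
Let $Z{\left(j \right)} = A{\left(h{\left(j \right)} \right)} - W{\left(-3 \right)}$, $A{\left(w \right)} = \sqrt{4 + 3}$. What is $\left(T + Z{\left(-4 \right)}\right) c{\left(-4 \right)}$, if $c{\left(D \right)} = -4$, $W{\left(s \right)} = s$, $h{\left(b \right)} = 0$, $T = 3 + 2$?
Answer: $-32 - 4 \sqrt{7} \approx -42.583$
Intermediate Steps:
$T = 5$
$A{\left(w \right)} = \sqrt{7}$
$Z{\left(j \right)} = 3 + \sqrt{7}$ ($Z{\left(j \right)} = \sqrt{7} - -3 = \sqrt{7} + 3 = 3 + \sqrt{7}$)
$\left(T + Z{\left(-4 \right)}\right) c{\left(-4 \right)} = \left(5 + \left(3 + \sqrt{7}\right)\right) \left(-4\right) = \left(8 + \sqrt{7}\right) \left(-4\right) = -32 - 4 \sqrt{7}$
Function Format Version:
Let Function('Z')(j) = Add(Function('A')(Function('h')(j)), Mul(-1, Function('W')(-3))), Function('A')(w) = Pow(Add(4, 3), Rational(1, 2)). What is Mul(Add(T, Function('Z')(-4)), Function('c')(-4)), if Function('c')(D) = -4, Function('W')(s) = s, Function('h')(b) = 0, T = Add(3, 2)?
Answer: Add(-32, Mul(-4, Pow(7, Rational(1, 2)))) ≈ -42.583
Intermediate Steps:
T = 5
Function('A')(w) = Pow(7, Rational(1, 2))
Function('Z')(j) = Add(3, Pow(7, Rational(1, 2))) (Function('Z')(j) = Add(Pow(7, Rational(1, 2)), Mul(-1, -3)) = Add(Pow(7, Rational(1, 2)), 3) = Add(3, Pow(7, Rational(1, 2))))
Mul(Add(T, Function('Z')(-4)), Function('c')(-4)) = Mul(Add(5, Add(3, Pow(7, Rational(1, 2)))), -4) = Mul(Add(8, Pow(7, Rational(1, 2))), -4) = Add(-32, Mul(-4, Pow(7, Rational(1, 2))))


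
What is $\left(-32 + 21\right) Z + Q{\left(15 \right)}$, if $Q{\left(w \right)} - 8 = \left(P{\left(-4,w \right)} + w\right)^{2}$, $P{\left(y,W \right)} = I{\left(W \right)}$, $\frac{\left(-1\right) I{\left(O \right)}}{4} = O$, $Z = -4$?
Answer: $2077$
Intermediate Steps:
$I{\left(O \right)} = - 4 O$
$P{\left(y,W \right)} = - 4 W$
$Q{\left(w \right)} = 8 + 9 w^{2}$ ($Q{\left(w \right)} = 8 + \left(- 4 w + w\right)^{2} = 8 + \left(- 3 w\right)^{2} = 8 + 9 w^{2}$)
$\left(-32 + 21\right) Z + Q{\left(15 \right)} = \left(-32 + 21\right) \left(-4\right) + \left(8 + 9 \cdot 15^{2}\right) = \left(-11\right) \left(-4\right) + \left(8 + 9 \cdot 225\right) = 44 + \left(8 + 2025\right) = 44 + 2033 = 2077$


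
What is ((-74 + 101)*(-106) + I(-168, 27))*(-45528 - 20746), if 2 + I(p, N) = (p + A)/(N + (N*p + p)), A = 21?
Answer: 295908571998/1559 ≈ 1.8981e+8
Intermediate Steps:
I(p, N) = -2 + (21 + p)/(N + p + N*p) (I(p, N) = -2 + (p + 21)/(N + (N*p + p)) = -2 + (21 + p)/(N + (p + N*p)) = -2 + (21 + p)/(N + p + N*p))
((-74 + 101)*(-106) + I(-168, 27))*(-45528 - 20746) = ((-74 + 101)*(-106) + (21 - 1*(-168) - 2*27 - 2*27*(-168))/(27 - 168 + 27*(-168)))*(-45528 - 20746) = (27*(-106) + (21 + 168 - 54 + 9072)/(27 - 168 - 4536))*(-66274) = (-2862 + 9207/(-4677))*(-66274) = (-2862 - 1/4677*9207)*(-66274) = (-2862 - 3069/1559)*(-66274) = -4464927/1559*(-66274) = 295908571998/1559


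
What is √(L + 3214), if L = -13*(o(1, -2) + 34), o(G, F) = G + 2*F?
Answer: √2811 ≈ 53.019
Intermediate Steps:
L = -403 (L = -13*((1 + 2*(-2)) + 34) = -13*((1 - 4) + 34) = -13*(-3 + 34) = -13*31 = -403)
√(L + 3214) = √(-403 + 3214) = √2811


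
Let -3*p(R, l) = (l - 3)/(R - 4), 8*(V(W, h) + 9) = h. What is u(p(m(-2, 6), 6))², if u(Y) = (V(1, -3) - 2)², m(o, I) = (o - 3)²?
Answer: 68574961/4096 ≈ 16742.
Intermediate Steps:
m(o, I) = (-3 + o)²
V(W, h) = -9 + h/8
p(R, l) = -(-3 + l)/(3*(-4 + R)) (p(R, l) = -(l - 3)/(3*(R - 4)) = -(-3 + l)/(3*(-4 + R)))
u(Y) = 8281/64 (u(Y) = ((-9 + (⅛)*(-3)) - 2)² = ((-9 - 3/8) - 2)² = (-75/8 - 2)² = (-91/8)² = 8281/64)
u(p(m(-2, 6), 6))² = (8281/64)² = 68574961/4096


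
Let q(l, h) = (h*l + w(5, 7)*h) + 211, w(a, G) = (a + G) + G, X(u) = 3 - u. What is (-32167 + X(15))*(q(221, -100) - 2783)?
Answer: 855060388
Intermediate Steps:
w(a, G) = a + 2*G (w(a, G) = (G + a) + G = a + 2*G)
q(l, h) = 211 + 19*h + h*l (q(l, h) = (h*l + (5 + 2*7)*h) + 211 = (h*l + (5 + 14)*h) + 211 = (h*l + 19*h) + 211 = (19*h + h*l) + 211 = 211 + 19*h + h*l)
(-32167 + X(15))*(q(221, -100) - 2783) = (-32167 + (3 - 1*15))*((211 + 19*(-100) - 100*221) - 2783) = (-32167 + (3 - 15))*((211 - 1900 - 22100) - 2783) = (-32167 - 12)*(-23789 - 2783) = -32179*(-26572) = 855060388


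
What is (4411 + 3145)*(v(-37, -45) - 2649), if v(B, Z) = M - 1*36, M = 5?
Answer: -20250080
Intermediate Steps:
v(B, Z) = -31 (v(B, Z) = 5 - 1*36 = 5 - 36 = -31)
(4411 + 3145)*(v(-37, -45) - 2649) = (4411 + 3145)*(-31 - 2649) = 7556*(-2680) = -20250080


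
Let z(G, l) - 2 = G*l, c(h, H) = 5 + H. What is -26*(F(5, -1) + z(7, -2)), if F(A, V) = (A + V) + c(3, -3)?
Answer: 156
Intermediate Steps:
F(A, V) = 2 + A + V (F(A, V) = (A + V) + (5 - 3) = (A + V) + 2 = 2 + A + V)
z(G, l) = 2 + G*l
-26*(F(5, -1) + z(7, -2)) = -26*((2 + 5 - 1) + (2 + 7*(-2))) = -26*(6 + (2 - 14)) = -26*(6 - 12) = -26*(-6) = 156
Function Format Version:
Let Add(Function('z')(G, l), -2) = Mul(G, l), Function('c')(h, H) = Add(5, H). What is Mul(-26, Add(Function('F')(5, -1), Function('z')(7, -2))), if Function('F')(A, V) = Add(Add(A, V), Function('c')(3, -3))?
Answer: 156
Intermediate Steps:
Function('F')(A, V) = Add(2, A, V) (Function('F')(A, V) = Add(Add(A, V), Add(5, -3)) = Add(Add(A, V), 2) = Add(2, A, V))
Function('z')(G, l) = Add(2, Mul(G, l))
Mul(-26, Add(Function('F')(5, -1), Function('z')(7, -2))) = Mul(-26, Add(Add(2, 5, -1), Add(2, Mul(7, -2)))) = Mul(-26, Add(6, Add(2, -14))) = Mul(-26, Add(6, -12)) = Mul(-26, -6) = 156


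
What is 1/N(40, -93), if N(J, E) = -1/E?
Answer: 93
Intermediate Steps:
1/N(40, -93) = 1/(-1/(-93)) = 1/(-1*(-1/93)) = 1/(1/93) = 93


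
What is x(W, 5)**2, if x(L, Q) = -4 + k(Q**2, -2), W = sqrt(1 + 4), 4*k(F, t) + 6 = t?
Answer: 36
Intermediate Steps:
k(F, t) = -3/2 + t/4
W = sqrt(5) ≈ 2.2361
x(L, Q) = -6 (x(L, Q) = -4 + (-3/2 + (1/4)*(-2)) = -4 + (-3/2 - 1/2) = -4 - 2 = -6)
x(W, 5)**2 = (-6)**2 = 36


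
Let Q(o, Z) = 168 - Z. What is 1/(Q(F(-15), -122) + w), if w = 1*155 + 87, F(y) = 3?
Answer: 1/532 ≈ 0.0018797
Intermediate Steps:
w = 242 (w = 155 + 87 = 242)
1/(Q(F(-15), -122) + w) = 1/((168 - 1*(-122)) + 242) = 1/((168 + 122) + 242) = 1/(290 + 242) = 1/532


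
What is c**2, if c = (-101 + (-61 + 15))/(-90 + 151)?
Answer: 21609/3721 ≈ 5.8073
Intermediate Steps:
c = -147/61 (c = (-101 - 46)/61 = -147*1/61 = -147/61 ≈ -2.4098)
c**2 = (-147/61)**2 = 21609/3721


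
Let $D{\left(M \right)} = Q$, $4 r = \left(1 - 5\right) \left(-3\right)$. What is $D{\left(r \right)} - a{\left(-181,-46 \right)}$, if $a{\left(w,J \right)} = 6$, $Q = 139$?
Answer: $133$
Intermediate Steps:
$r = 3$ ($r = \frac{\left(1 - 5\right) \left(-3\right)}{4} = \frac{\left(-4\right) \left(-3\right)}{4} = \frac{1}{4} \cdot 12 = 3$)
$D{\left(M \right)} = 139$
$D{\left(r \right)} - a{\left(-181,-46 \right)} = 139 - 6 = 133$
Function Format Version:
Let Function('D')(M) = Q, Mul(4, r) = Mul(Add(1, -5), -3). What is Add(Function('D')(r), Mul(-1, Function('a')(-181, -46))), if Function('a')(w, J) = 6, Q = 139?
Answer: 133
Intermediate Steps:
r = 3 (r = Mul(Rational(1, 4), Mul(Add(1, -5), -3)) = Mul(Rational(1, 4), Mul(-4, -3)) = Mul(Rational(1, 4), 12) = 3)
Function('D')(M) = 139
Add(Function('D')(r), Mul(-1, Function('a')(-181, -46))) = Add(139, Mul(-1, 6)) = Add(139, -6) = 133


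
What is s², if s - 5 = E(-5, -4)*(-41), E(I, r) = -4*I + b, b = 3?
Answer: 879844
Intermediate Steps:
E(I, r) = 3 - 4*I (E(I, r) = -4*I + 3 = 3 - 4*I)
s = -938 (s = 5 + (3 - 4*(-5))*(-41) = 5 + (3 + 20)*(-41) = 5 + 23*(-41) = 5 - 943 = -938)
s² = (-938)² = 879844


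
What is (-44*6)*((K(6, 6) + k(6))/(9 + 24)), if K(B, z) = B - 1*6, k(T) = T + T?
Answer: -96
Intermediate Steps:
k(T) = 2*T
K(B, z) = -6 + B (K(B, z) = B - 6 = -6 + B)
(-44*6)*((K(6, 6) + k(6))/(9 + 24)) = (-44*6)*(((-6 + 6) + 2*6)/(9 + 24)) = -264*(0 + 12)/33 = -3168/33 = -264*4/11 = -96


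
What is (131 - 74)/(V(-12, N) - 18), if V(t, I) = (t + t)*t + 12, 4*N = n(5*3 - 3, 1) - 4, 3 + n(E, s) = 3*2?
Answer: 19/94 ≈ 0.20213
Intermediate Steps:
n(E, s) = 3 (n(E, s) = -3 + 3*2 = -3 + 6 = 3)
N = -¼ (N = (3 - 4)/4 = (¼)*(-1) = -¼ ≈ -0.25000)
V(t, I) = 12 + 2*t² (V(t, I) = (2*t)*t + 12 = 2*t² + 12 = 12 + 2*t²)
(131 - 74)/(V(-12, N) - 18) = (131 - 74)/((12 + 2*(-12)²) - 18) = 57/((12 + 2*144) - 18) = 57/((12 + 288) - 18) = 57/(300 - 18) = 57/282 = 57*(1/282) = 19/94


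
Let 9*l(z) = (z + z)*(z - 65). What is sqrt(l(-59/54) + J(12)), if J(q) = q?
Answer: sqrt(736070)/162 ≈ 5.2960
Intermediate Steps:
l(z) = 2*z*(-65 + z)/9 (l(z) = ((z + z)*(z - 65))/9 = ((2*z)*(-65 + z))/9 = (2*z*(-65 + z))/9 = 2*z*(-65 + z)/9)
sqrt(l(-59/54) + J(12)) = sqrt(2*(-59/54)*(-65 - 59/54)/9 + 12) = sqrt(2*(-59*1/54)*(-65 - 59*1/54)/9 + 12) = sqrt((2/9)*(-59/54)*(-65 - 59/54) + 12) = sqrt((2/9)*(-59/54)*(-3569/54) + 12) = sqrt(210571/13122 + 12) = sqrt(368035/13122) = sqrt(736070)/162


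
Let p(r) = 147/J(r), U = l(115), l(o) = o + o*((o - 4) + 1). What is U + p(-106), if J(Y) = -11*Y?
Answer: 15152317/1166 ≈ 12995.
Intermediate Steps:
l(o) = o + o*(-3 + o) (l(o) = o + o*((-4 + o) + 1) = o + o*(-3 + o))
U = 12995 (U = 115*(-2 + 115) = 115*113 = 12995)
p(r) = -147/(11*r) (p(r) = 147/((-11*r)) = 147*(-1/(11*r)) = -147/(11*r))
U + p(-106) = 12995 - 147/11/(-106) = 12995 - 147/11*(-1/106) = 12995 + 147/1166 = 15152317/1166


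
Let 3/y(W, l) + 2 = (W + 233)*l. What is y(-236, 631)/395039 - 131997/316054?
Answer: -98812810611447/236597678320870 ≈ -0.41764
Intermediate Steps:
y(W, l) = 3/(-2 + l*(233 + W)) (y(W, l) = 3/(-2 + (W + 233)*l) = 3/(-2 + (233 + W)*l) = 3/(-2 + l*(233 + W)))
y(-236, 631)/395039 - 131997/316054 = (3/(-2 + 233*631 - 236*631))/395039 - 131997/316054 = (3/(-2 + 147023 - 148916))*(1/395039) - 131997*1/316054 = (3/(-1895))*(1/395039) - 131997/316054 = (3*(-1/1895))*(1/395039) - 131997/316054 = -3/1895*1/395039 - 131997/316054 = -3/748598905 - 131997/316054 = -98812810611447/236597678320870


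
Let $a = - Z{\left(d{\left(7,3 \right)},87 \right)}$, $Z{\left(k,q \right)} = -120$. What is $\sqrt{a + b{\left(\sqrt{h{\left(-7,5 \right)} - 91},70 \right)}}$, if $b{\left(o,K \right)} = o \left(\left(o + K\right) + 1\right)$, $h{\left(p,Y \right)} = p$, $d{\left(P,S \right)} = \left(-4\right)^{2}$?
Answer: $\sqrt{22 + 497 i \sqrt{2}} \approx 19.042 + 18.455 i$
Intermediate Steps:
$d{\left(P,S \right)} = 16$
$a = 120$ ($a = \left(-1\right) \left(-120\right) = 120$)
$b{\left(o,K \right)} = o \left(1 + K + o\right)$ ($b{\left(o,K \right)} = o \left(\left(K + o\right) + 1\right) = o \left(1 + K + o\right)$)
$\sqrt{a + b{\left(\sqrt{h{\left(-7,5 \right)} - 91},70 \right)}} = \sqrt{120 + \sqrt{-7 - 91} \left(1 + 70 + \sqrt{-7 - 91}\right)} = \sqrt{120 + \sqrt{-98} \left(1 + 70 + \sqrt{-98}\right)} = \sqrt{120 + 7 i \sqrt{2} \left(1 + 70 + 7 i \sqrt{2}\right)} = \sqrt{120 + 7 i \sqrt{2} \left(71 + 7 i \sqrt{2}\right)}$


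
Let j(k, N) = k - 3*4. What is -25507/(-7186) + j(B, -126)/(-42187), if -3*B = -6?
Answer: 1076135669/303155782 ≈ 3.5498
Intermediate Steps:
B = 2 (B = -⅓*(-6) = 2)
j(k, N) = -12 + k (j(k, N) = k - 12 = -12 + k)
-25507/(-7186) + j(B, -126)/(-42187) = -25507/(-7186) + (-12 + 2)/(-42187) = -25507*(-1/7186) - 10*(-1/42187) = 25507/7186 + 10/42187 = 1076135669/303155782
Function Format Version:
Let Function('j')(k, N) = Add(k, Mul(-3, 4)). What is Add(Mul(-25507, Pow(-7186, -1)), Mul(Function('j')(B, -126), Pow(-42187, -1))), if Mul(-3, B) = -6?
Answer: Rational(1076135669, 303155782) ≈ 3.5498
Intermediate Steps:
B = 2 (B = Mul(Rational(-1, 3), -6) = 2)
Function('j')(k, N) = Add(-12, k) (Function('j')(k, N) = Add(k, -12) = Add(-12, k))
Add(Mul(-25507, Pow(-7186, -1)), Mul(Function('j')(B, -126), Pow(-42187, -1))) = Add(Mul(-25507, Pow(-7186, -1)), Mul(Add(-12, 2), Pow(-42187, -1))) = Add(Mul(-25507, Rational(-1, 7186)), Mul(-10, Rational(-1, 42187))) = Add(Rational(25507, 7186), Rational(10, 42187)) = Rational(1076135669, 303155782)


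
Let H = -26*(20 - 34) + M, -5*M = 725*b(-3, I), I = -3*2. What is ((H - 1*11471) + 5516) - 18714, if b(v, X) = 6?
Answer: -25175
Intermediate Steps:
I = -6
M = -870 (M = -145*6 = -1/5*4350 = -870)
H = -506 (H = -26*(20 - 34) - 870 = -26*(-14) - 870 = 364 - 870 = -506)
((H - 1*11471) + 5516) - 18714 = ((-506 - 1*11471) + 5516) - 18714 = ((-506 - 11471) + 5516) - 18714 = (-11977 + 5516) - 18714 = -6461 - 18714 = -25175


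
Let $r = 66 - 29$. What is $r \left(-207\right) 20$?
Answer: $-153180$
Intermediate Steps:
$r = 37$ ($r = 66 - 29 = 37$)
$r \left(-207\right) 20 = 37 \left(-207\right) 20 = \left(-7659\right) 20 = -153180$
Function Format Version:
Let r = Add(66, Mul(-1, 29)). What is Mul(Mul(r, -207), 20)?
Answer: -153180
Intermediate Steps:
r = 37 (r = Add(66, -29) = 37)
Mul(Mul(r, -207), 20) = Mul(Mul(37, -207), 20) = Mul(-7659, 20) = -153180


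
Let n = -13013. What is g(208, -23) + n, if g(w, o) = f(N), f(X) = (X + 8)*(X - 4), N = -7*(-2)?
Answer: -12793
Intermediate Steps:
N = 14 (N = -1*(-14) = 14)
f(X) = (-4 + X)*(8 + X) (f(X) = (8 + X)*(-4 + X) = (-4 + X)*(8 + X))
g(w, o) = 220 (g(w, o) = -32 + 14**2 + 4*14 = -32 + 196 + 56 = 220)
g(208, -23) + n = 220 - 13013 = -12793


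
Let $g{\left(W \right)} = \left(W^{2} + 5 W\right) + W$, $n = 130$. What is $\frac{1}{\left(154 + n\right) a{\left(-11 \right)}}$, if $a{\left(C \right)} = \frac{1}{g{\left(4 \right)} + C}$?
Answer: $\frac{29}{284} \approx 0.10211$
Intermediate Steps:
$g{\left(W \right)} = W^{2} + 6 W$
$a{\left(C \right)} = \frac{1}{40 + C}$ ($a{\left(C \right)} = \frac{1}{4 \left(6 + 4\right) + C} = \frac{1}{4 \cdot 10 + C} = \frac{1}{40 + C}$)
$\frac{1}{\left(154 + n\right) a{\left(-11 \right)}} = \frac{1}{\left(154 + 130\right) \frac{1}{40 - 11}} = \frac{1}{284 \cdot \frac{1}{29}} = \frac{1}{\frac{284}{29}} = \frac{29}{284}$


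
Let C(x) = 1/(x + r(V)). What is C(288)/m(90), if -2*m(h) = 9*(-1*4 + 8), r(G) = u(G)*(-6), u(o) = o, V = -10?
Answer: -1/6264 ≈ -0.00015964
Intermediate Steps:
r(G) = -6*G (r(G) = G*(-6) = -6*G)
m(h) = -18 (m(h) = -9*(-1*4 + 8)/2 = -9*(-4 + 8)/2 = -9*4/2 = -½*36 = -18)
C(x) = 1/(60 + x) (C(x) = 1/(x - 6*(-10)) = 1/(x + 60) = 1/(60 + x))
C(288)/m(90) = 1/((60 + 288)*(-18)) = -1/18/348 = (1/348)*(-1/18) = -1/6264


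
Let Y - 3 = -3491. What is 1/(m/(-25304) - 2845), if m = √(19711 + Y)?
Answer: -1821631923520/5182542822398177 + 25304*√16223/5182542822398177 ≈ -0.00035149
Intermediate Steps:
Y = -3488 (Y = 3 - 3491 = -3488)
m = √16223 (m = √(19711 - 3488) = √16223 ≈ 127.37)
1/(m/(-25304) - 2845) = 1/(√16223/(-25304) - 2845) = 1/(√16223*(-1/25304) - 2845) = 1/(-√16223/25304 - 2845) = 1/(-2845 - √16223/25304)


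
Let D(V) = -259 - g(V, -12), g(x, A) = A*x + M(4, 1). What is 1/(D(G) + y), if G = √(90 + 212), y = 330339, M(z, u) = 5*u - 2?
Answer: 330077/108950782441 - 12*√302/108950782441 ≈ 3.0277e-6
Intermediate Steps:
M(z, u) = -2 + 5*u
g(x, A) = 3 + A*x (g(x, A) = A*x + (-2 + 5*1) = A*x + (-2 + 5) = A*x + 3 = 3 + A*x)
G = √302 ≈ 17.378
D(V) = -262 + 12*V (D(V) = -259 - (3 - 12*V) = -259 + (-3 + 12*V) = -262 + 12*V)
1/(D(G) + y) = 1/((-262 + 12*√302) + 330339) = 1/(330077 + 12*√302)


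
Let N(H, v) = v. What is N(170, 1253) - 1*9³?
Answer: 524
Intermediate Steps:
N(170, 1253) - 1*9³ = 1253 - 1*9³ = 1253 - 1*729 = 1253 - 729 = 524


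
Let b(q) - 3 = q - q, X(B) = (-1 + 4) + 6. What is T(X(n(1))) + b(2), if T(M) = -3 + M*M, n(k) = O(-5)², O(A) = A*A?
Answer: 81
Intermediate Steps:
O(A) = A²
n(k) = 625 (n(k) = ((-5)²)² = 25² = 625)
X(B) = 9 (X(B) = 3 + 6 = 9)
T(M) = -3 + M²
b(q) = 3 (b(q) = 3 + (q - q) = 3 + 0 = 3)
T(X(n(1))) + b(2) = (-3 + 9²) + 3 = (-3 + 81) + 3 = 78 + 3 = 81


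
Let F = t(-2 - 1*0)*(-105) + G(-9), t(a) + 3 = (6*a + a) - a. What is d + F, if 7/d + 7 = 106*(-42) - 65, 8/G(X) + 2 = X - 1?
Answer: 7122277/4524 ≈ 1574.3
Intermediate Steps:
t(a) = -3 + 6*a (t(a) = -3 + ((6*a + a) - a) = -3 + (7*a - a) = -3 + 6*a)
G(X) = 8/(-3 + X) (G(X) = 8/(-2 + (X - 1)) = 8/(-2 + (-1 + X)) = 8/(-3 + X))
d = -7/4524 (d = 7/(-7 + (106*(-42) - 65)) = 7/(-7 + (-4452 - 65)) = 7/(-7 - 4517) = 7/(-4524) = 7*(-1/4524) = -7/4524 ≈ -0.0015473)
F = 4723/3 (F = (-3 + 6*(-2 - 1*0))*(-105) + 8/(-3 - 9) = (-3 + 6*(-2 + 0))*(-105) + 8/(-12) = (-3 + 6*(-2))*(-105) + 8*(-1/12) = (-3 - 12)*(-105) - ⅔ = -15*(-105) - ⅔ = 1575 - ⅔ = 4723/3 ≈ 1574.3)
d + F = -7/4524 + 4723/3 = 7122277/4524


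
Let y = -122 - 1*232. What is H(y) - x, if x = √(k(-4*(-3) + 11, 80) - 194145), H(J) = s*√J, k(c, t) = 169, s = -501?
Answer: I*(-501*√354 - 2*√48494) ≈ -9866.7*I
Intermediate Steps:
y = -354 (y = -122 - 232 = -354)
H(J) = -501*√J
x = 2*I*√48494 (x = √(169 - 194145) = √(-193976) = 2*I*√48494 ≈ 440.43*I)
H(y) - x = -501*I*√354 - 2*I*√48494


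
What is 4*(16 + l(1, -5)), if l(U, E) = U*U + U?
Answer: 72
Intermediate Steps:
l(U, E) = U + U**2 (l(U, E) = U**2 + U = U + U**2)
4*(16 + l(1, -5)) = 4*(16 + 1*(1 + 1)) = 4*(16 + 1*2) = 4*(16 + 2) = 4*18 = 72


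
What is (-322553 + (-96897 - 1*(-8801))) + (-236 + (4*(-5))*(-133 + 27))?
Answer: -408765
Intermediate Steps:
(-322553 + (-96897 - 1*(-8801))) + (-236 + (4*(-5))*(-133 + 27)) = (-322553 + (-96897 + 8801)) + (-236 - 20*(-106)) = (-322553 - 88096) + (-236 + 2120) = -410649 + 1884 = -408765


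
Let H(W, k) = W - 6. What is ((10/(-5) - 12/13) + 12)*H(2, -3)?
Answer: -472/13 ≈ -36.308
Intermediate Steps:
H(W, k) = -6 + W
((10/(-5) - 12/13) + 12)*H(2, -3) = ((10/(-5) - 12/13) + 12)*(-6 + 2) = ((10*(-1/5) - 12*1/13) + 12)*(-4) = ((-2 - 12/13) + 12)*(-4) = (-38/13 + 12)*(-4) = (118/13)*(-4) = -472/13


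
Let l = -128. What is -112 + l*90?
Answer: -11632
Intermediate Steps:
-112 + l*90 = -112 - 128*90 = -112 - 11520 = -11632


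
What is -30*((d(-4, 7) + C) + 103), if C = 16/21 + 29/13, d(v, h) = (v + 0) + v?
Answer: -267520/91 ≈ -2939.8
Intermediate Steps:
d(v, h) = 2*v (d(v, h) = v + v = 2*v)
C = 817/273 (C = 16*(1/21) + 29*(1/13) = 16/21 + 29/13 = 817/273 ≈ 2.9927)
-30*((d(-4, 7) + C) + 103) = -30*((2*(-4) + 817/273) + 103) = -30*((-8 + 817/273) + 103) = -30*(-1367/273 + 103) = -30*26752/273 = -267520/91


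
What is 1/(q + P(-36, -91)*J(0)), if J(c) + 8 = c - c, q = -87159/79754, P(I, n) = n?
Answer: 79754/57973753 ≈ 0.0013757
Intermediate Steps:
q = -87159/79754 (q = -87159*1/79754 = -87159/79754 ≈ -1.0928)
J(c) = -8 (J(c) = -8 + (c - c) = -8 + 0 = -8)
1/(q + P(-36, -91)*J(0)) = 1/(-87159/79754 - 91*(-8)) = 1/(-87159/79754 + 728) = 1/(57973753/79754) = 79754/57973753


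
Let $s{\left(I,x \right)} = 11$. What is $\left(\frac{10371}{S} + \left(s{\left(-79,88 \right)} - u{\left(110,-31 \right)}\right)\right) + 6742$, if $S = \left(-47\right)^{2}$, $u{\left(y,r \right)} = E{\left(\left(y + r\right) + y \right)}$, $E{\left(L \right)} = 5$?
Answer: $\frac{14916703}{2209} \approx 6752.7$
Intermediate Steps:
$u{\left(y,r \right)} = 5$
$S = 2209$
$\left(\frac{10371}{S} + \left(s{\left(-79,88 \right)} - u{\left(110,-31 \right)}\right)\right) + 6742 = \left(\frac{10371}{2209} + \left(11 - 5\right)\right) + 6742 = \left(10371 \cdot \frac{1}{2209} + \left(11 - 5\right)\right) + 6742 = \left(\frac{10371}{2209} + 6\right) + 6742 = \frac{23625}{2209} + 6742 = \frac{14916703}{2209}$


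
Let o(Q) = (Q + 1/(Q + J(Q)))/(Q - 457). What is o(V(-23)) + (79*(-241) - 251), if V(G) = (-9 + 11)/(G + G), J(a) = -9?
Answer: -42177507103/2186496 ≈ -19290.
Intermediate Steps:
V(G) = 1/G (V(G) = 2/((2*G)) = 2*(1/(2*G)) = 1/G)
o(Q) = (Q + 1/(-9 + Q))/(-457 + Q) (o(Q) = (Q + 1/(Q - 9))/(Q - 457) = (Q + 1/(-9 + Q))/(-457 + Q))
o(V(-23)) + (79*(-241) - 251) = (1 + (1/(-23))**2 - 9/(-23))/(4113 + (1/(-23))**2 - 466/(-23)) + (79*(-241) - 251) = (1 + (-1/23)**2 - 9*(-1/23))/(4113 + (-1/23)**2 - 466*(-1/23)) + (-19039 - 251) = (1 + 1/529 + 9/23)/(4113 + 1/529 + 466/23) - 19290 = (737/529)/(2186496/529) - 19290 = (529/2186496)*(737/529) - 19290 = 737/2186496 - 19290 = -42177507103/2186496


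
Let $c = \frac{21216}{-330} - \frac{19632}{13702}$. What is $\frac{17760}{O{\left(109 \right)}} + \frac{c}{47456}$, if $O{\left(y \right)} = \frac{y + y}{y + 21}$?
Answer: $\frac{2580322923520657}{243637591340} \approx 10591.0$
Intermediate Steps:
$c = - \frac{24765016}{376805}$ ($c = 21216 \left(- \frac{1}{330}\right) - \frac{9816}{6851} = - \frac{3536}{55} - \frac{9816}{6851} = - \frac{24765016}{376805} \approx -65.724$)
$O{\left(y \right)} = \frac{2 y}{21 + y}$
$\frac{17760}{O{\left(109 \right)}} + \frac{c}{47456} = \frac{17760}{2 \cdot 109 \frac{1}{21 + 109}} - \frac{24765016}{376805 \cdot 47456} = \frac{17760}{2 \cdot 109 \cdot \frac{1}{130}} - \frac{3095627}{2235207260} = \frac{17760}{\frac{109}{65}} - \frac{3095627}{2235207260} = 17760 \cdot \frac{65}{109} - \frac{3095627}{2235207260} = \frac{1154400}{109} - \frac{3095627}{2235207260} = \frac{2580322923520657}{243637591340}$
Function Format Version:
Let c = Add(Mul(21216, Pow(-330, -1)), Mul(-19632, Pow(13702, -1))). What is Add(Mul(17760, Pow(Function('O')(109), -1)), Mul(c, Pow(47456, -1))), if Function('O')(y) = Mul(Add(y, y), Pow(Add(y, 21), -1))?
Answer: Rational(2580322923520657, 243637591340) ≈ 10591.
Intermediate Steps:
c = Rational(-24765016, 376805) (c = Add(Mul(21216, Rational(-1, 330)), Mul(-19632, Rational(1, 13702))) = Add(Rational(-3536, 55), Rational(-9816, 6851)) = Rational(-24765016, 376805) ≈ -65.724)
Function('O')(y) = Mul(2, y, Pow(Add(21, y), -1)) (Function('O')(y) = Mul(Mul(2, y), Pow(Add(21, y), -1)) = Mul(2, y, Pow(Add(21, y), -1)))
Add(Mul(17760, Pow(Function('O')(109), -1)), Mul(c, Pow(47456, -1))) = Add(Mul(17760, Pow(Mul(2, 109, Pow(Add(21, 109), -1)), -1)), Mul(Rational(-24765016, 376805), Pow(47456, -1))) = Add(Mul(17760, Pow(Mul(2, 109, Pow(130, -1)), -1)), Mul(Rational(-24765016, 376805), Rational(1, 47456))) = Add(Mul(17760, Pow(Mul(2, 109, Rational(1, 130)), -1)), Rational(-3095627, 2235207260)) = Add(Mul(17760, Pow(Rational(109, 65), -1)), Rational(-3095627, 2235207260)) = Add(Mul(17760, Rational(65, 109)), Rational(-3095627, 2235207260)) = Add(Rational(1154400, 109), Rational(-3095627, 2235207260)) = Rational(2580322923520657, 243637591340)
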